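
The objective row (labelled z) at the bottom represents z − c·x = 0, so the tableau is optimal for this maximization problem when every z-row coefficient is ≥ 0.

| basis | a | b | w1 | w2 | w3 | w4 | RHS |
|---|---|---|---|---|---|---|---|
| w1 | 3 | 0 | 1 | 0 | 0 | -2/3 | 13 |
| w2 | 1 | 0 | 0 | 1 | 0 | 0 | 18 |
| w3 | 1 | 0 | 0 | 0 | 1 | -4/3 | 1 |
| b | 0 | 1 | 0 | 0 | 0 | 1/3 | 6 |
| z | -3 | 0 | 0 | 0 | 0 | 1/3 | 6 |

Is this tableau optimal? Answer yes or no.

no

The z-row has a negative entry -3 in column a, so it is not optimal.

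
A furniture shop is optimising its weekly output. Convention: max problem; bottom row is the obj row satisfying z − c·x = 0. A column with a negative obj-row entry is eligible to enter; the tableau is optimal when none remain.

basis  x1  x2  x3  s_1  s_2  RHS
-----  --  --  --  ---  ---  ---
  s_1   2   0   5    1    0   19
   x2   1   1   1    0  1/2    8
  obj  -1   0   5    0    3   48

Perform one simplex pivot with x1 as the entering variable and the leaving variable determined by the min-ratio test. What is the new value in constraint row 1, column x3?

3

Ratio test on column x1 — row 1: 19/2 = 19/2; row 2: 8/1 = 8. Minimum is 8 at row 2 (x2 leaves); pivot element 1.
Divide row 2 by 1; eliminate column x1 from the other rows.
Row 1 update in column x3: 5 − 2·1 = 3.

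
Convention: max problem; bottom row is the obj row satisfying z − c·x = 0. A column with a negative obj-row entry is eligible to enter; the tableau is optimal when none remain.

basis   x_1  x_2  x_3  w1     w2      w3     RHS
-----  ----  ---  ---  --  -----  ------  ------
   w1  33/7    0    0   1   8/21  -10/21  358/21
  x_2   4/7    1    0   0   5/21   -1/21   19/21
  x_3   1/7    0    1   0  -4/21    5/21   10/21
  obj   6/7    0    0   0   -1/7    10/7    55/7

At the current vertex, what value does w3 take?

w3 is not in the basis, so in the current basic feasible solution w3 = 0.

0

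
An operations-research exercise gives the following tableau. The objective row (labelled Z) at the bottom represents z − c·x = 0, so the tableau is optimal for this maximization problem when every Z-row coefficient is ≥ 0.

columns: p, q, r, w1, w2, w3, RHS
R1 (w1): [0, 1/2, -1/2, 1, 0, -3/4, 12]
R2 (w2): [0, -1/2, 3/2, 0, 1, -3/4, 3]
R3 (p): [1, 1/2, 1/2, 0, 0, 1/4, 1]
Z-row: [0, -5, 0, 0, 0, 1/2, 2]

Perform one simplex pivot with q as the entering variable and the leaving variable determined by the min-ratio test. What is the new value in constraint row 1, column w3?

Ratio test on column q — row 1: 12/(1/2) = 24; row 2: entry -1/2 ≤ 0; row 3: 1/(1/2) = 2. Minimum is 2 at row 3 (p leaves); pivot element 1/2.
Divide row 3 by 1/2; eliminate column q from the other rows.
Row 1 update in column w3: -3/4 − (1/2)·(1/2) = -1.

-1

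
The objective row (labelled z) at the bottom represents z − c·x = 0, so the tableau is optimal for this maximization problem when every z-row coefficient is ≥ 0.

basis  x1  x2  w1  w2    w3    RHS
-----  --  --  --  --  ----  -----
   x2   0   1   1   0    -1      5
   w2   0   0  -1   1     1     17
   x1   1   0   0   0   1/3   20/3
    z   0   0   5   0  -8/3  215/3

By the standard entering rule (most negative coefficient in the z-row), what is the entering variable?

w3

Negative z-row entries: w3: -8/3.
The most negative is -8/3 in column w3, so w3 enters.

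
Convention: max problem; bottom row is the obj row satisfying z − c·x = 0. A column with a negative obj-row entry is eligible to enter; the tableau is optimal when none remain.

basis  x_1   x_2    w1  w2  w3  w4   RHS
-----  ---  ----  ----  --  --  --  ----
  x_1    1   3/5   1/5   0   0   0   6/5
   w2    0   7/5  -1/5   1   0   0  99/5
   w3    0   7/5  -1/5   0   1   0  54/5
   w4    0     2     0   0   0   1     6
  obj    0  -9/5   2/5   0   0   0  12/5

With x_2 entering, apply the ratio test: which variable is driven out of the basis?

Column x_2 entries and ratios — x_1: (6/5)/(3/5) = 2; w2: (99/5)/(7/5) = 99/7; w3: (54/5)/(7/5) = 54/7; w4: 6/2 = 3.
Smallest ratio is 2 in the row of x_1, so x_1 leaves.

x_1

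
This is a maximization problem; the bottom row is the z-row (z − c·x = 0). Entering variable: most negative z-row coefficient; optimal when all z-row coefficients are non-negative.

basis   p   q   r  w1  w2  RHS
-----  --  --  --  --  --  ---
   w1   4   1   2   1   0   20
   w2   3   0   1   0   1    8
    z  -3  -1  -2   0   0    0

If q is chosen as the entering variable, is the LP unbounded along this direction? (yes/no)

Column q has positive entries in row(s) 1, so the ratio test bounds it — not unbounded.

no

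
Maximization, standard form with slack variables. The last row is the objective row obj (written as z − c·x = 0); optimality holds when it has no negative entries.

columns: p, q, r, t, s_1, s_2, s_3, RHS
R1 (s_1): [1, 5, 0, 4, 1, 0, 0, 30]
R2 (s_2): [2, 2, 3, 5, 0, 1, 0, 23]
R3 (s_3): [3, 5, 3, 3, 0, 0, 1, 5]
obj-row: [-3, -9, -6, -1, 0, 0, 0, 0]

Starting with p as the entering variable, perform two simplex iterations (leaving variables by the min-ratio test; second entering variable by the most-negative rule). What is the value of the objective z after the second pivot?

Ratio test on column p — row 1: 30/1 = 30; row 2: 23/2 = 23/2; row 3: 5/3 = 5/3. Minimum is 5/3 at row 3 (s_3 leaves); pivot element 3.
Pivot on row 3; the obj-row RHS becomes 0 − (-3)·(5/3) = 5.
Next entering variable (most negative obj-row entry -4): q.
Ratio test on column q — row 1: (85/3)/(10/3) = 17/2; row 2: entry -4/3 ≤ 0; row 3: (5/3)/(5/3) = 1. Minimum is 1 at row 3 (p leaves); pivot element 5/3.
After the second pivot the obj-row RHS is 5 − (-4)·1 = 9.

9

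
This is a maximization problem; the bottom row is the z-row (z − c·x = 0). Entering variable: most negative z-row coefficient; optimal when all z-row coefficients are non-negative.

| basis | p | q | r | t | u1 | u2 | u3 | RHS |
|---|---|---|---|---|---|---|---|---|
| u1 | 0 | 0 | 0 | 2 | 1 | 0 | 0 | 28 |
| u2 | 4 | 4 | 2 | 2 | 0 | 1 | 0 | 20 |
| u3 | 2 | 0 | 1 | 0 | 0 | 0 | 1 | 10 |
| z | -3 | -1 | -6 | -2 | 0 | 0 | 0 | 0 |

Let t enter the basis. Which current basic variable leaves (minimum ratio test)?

Column t entries and ratios — u1: 28/2 = 14; u2: 20/2 = 10; u3: 0 ≤ 0, skip.
Smallest ratio is 10 in the row of u2, so u2 leaves.

u2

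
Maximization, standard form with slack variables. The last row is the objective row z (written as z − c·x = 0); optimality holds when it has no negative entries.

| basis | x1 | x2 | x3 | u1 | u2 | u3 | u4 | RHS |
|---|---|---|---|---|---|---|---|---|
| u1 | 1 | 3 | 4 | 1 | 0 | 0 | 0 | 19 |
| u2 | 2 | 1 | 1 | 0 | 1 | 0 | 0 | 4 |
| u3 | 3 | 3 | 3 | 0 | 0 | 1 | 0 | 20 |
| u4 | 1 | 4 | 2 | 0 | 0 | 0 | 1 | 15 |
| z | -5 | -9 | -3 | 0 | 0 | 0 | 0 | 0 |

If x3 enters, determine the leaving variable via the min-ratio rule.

Column x3 entries and ratios — u1: 19/4 = 19/4; u2: 4/1 = 4; u3: 20/3 = 20/3; u4: 15/2 = 15/2.
Smallest ratio is 4 in the row of u2, so u2 leaves.

u2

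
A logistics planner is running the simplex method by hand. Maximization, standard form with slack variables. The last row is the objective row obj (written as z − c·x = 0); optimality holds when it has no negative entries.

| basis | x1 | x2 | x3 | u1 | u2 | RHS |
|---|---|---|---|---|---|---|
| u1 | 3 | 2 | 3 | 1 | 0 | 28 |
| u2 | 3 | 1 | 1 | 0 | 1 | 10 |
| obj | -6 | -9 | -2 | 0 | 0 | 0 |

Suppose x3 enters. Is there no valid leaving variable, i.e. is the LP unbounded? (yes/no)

Column x3 has positive entries in row(s) 1, 2, so the ratio test bounds it — not unbounded.

no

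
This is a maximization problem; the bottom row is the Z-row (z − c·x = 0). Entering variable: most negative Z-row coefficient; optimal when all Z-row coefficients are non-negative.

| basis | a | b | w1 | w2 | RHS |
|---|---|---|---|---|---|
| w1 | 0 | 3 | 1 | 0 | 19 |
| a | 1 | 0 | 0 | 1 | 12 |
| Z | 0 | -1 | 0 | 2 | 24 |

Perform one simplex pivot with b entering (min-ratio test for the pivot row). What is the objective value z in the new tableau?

Ratio test on column b — row 1: 19/3 = 19/3; row 2: entry 0 ≤ 0. Minimum is 19/3 at row 1 (w1 leaves); pivot element 3.
Pivot on row 1; the Z-row RHS becomes 24 − (-1)·(19/3) = 91/3.

91/3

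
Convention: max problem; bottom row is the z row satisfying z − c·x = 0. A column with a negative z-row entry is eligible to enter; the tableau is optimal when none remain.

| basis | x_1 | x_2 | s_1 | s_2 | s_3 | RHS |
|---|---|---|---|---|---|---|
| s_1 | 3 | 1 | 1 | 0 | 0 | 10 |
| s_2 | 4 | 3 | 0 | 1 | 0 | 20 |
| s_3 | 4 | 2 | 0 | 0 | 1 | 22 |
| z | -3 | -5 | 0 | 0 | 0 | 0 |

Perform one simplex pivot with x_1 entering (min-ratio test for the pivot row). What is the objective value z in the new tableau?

Ratio test on column x_1 — row 1: 10/3 = 10/3; row 2: 20/4 = 5; row 3: 22/4 = 11/2. Minimum is 10/3 at row 1 (s_1 leaves); pivot element 3.
Pivot on row 1; the z-row RHS becomes 0 − (-3)·(10/3) = 10.

10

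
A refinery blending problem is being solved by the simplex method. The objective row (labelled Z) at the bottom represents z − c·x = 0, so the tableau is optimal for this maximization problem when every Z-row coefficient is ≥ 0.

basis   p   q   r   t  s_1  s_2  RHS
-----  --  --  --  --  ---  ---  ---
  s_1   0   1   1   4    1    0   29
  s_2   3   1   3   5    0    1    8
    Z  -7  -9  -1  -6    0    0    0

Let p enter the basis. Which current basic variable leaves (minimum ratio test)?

s_2

Column p entries and ratios — s_1: 0 ≤ 0, skip; s_2: 8/3 = 8/3.
Smallest ratio is 8/3 in the row of s_2, so s_2 leaves.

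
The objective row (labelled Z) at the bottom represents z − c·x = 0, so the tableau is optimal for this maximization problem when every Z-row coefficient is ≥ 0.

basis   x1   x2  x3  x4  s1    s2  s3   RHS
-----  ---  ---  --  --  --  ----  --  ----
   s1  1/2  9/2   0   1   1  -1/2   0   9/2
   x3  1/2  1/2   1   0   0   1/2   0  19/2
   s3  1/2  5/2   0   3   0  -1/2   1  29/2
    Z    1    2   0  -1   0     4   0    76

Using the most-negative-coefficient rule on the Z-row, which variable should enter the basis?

x4

Negative Z-row entries: x4: -1.
The most negative is -1 in column x4, so x4 enters.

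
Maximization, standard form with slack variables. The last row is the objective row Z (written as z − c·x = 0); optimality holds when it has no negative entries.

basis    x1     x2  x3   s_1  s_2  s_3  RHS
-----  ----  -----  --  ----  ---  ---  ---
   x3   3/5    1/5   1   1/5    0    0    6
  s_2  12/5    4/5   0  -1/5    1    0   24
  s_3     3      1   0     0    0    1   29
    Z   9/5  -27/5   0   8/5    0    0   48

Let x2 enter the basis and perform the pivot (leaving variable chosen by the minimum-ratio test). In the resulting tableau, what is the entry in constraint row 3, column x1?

3

Ratio test on column x2 — row 1: 6/(1/5) = 30; row 2: 24/(4/5) = 30; row 3: 29/1 = 29. Minimum is 29 at row 3 (s_3 leaves); pivot element 1.
Divide row 3 by 1; eliminate column x2 from the other rows.
In the new row 3, the x1 entry is the old entry divided by the pivot: 3/1 = 3.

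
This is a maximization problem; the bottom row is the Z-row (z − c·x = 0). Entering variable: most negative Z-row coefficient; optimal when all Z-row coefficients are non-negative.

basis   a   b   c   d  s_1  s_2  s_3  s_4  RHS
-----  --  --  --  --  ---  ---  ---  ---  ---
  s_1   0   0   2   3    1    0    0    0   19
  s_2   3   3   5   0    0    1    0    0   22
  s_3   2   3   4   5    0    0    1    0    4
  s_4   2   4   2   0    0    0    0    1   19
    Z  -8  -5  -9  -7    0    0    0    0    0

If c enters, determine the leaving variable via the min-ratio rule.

Column c entries and ratios — s_1: 19/2 = 19/2; s_2: 22/5 = 22/5; s_3: 4/4 = 1; s_4: 19/2 = 19/2.
Smallest ratio is 1 in the row of s_3, so s_3 leaves.

s_3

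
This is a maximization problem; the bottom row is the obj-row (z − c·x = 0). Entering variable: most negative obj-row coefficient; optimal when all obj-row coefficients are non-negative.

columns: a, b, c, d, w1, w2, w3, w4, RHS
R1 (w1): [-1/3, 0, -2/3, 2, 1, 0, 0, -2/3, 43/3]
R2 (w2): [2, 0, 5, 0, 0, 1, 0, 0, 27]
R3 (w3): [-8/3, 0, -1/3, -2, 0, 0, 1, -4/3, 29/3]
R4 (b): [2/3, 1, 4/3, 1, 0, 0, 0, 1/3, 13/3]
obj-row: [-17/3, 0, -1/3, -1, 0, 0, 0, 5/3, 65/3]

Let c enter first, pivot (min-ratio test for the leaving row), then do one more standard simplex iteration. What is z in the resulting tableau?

117/2

Ratio test on column c — row 1: entry -2/3 ≤ 0; row 2: 27/5 = 27/5; row 3: entry -1/3 ≤ 0; row 4: (13/3)/(4/3) = 13/4. Minimum is 13/4 at row 4 (b leaves); pivot element 4/3.
Pivot on row 4; the obj-row RHS becomes 65/3 − (-1/3)·(13/4) = 91/4.
Next entering variable (most negative obj-row entry -11/2): a.
Ratio test on column a — row 1: entry 0 ≤ 0; row 2: entry -1/2 ≤ 0; row 3: entry -5/2 ≤ 0; row 4: (13/4)/(1/2) = 13/2. Minimum is 13/2 at row 4 (c leaves); pivot element 1/2.
After the second pivot the obj-row RHS is 91/4 − (-11/2)·(13/2) = 117/2.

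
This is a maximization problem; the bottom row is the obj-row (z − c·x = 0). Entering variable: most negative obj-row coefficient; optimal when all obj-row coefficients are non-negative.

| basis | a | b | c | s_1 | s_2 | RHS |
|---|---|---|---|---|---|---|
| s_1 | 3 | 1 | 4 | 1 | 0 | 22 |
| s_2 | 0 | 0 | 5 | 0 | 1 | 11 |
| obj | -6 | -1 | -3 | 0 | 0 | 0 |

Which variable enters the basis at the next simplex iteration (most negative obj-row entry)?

Negative obj-row entries: a: -6, b: -1, c: -3.
The most negative is -6 in column a, so a enters.

a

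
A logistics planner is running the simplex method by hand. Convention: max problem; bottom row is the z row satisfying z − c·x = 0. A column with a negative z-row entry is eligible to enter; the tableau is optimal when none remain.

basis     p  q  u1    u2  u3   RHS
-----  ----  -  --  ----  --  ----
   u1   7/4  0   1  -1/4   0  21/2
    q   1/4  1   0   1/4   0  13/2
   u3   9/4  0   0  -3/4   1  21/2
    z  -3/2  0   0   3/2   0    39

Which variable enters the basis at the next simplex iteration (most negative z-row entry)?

Negative z-row entries: p: -3/2.
The most negative is -3/2 in column p, so p enters.

p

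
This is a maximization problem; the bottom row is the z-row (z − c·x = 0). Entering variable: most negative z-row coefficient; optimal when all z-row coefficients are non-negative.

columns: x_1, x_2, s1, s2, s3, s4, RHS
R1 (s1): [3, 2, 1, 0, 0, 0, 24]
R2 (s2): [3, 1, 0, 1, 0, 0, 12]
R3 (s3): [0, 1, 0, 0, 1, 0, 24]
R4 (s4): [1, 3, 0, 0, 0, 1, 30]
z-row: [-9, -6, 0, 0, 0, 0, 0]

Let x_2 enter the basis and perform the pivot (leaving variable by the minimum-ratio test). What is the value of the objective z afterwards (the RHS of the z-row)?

60

Ratio test on column x_2 — row 1: 24/2 = 12; row 2: 12/1 = 12; row 3: 24/1 = 24; row 4: 30/3 = 10. Minimum is 10 at row 4 (s4 leaves); pivot element 3.
Pivot on row 4; the z-row RHS becomes 0 − (-6)·10 = 60.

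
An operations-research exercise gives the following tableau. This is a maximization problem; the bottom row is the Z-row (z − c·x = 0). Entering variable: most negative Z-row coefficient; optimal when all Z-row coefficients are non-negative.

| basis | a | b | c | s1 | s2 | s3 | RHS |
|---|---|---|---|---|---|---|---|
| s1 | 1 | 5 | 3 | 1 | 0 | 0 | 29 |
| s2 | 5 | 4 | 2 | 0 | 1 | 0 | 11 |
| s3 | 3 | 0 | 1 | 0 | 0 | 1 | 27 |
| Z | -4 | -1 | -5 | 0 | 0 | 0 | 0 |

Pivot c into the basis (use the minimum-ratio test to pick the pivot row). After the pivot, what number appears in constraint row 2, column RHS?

Ratio test on column c — row 1: 29/3 = 29/3; row 2: 11/2 = 11/2; row 3: 27/1 = 27. Minimum is 11/2 at row 2 (s2 leaves); pivot element 2.
Divide row 2 by 2; eliminate column c from the other rows.
In the new row 2, the RHS entry is the old entry divided by the pivot: 11/2 = 11/2.

11/2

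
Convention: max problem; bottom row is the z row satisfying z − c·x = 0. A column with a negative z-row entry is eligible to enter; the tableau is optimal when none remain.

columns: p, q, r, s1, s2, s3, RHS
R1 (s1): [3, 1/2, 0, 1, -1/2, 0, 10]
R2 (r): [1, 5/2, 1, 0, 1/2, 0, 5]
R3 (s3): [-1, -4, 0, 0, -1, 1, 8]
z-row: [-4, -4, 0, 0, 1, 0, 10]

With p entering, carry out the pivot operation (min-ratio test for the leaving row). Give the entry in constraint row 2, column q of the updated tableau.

7/3

Ratio test on column p — row 1: 10/3 = 10/3; row 2: 5/1 = 5; row 3: entry -1 ≤ 0. Minimum is 10/3 at row 1 (s1 leaves); pivot element 3.
Divide row 1 by 3; eliminate column p from the other rows.
Row 2 update in column q: 5/2 − 1·(1/6) = 7/3.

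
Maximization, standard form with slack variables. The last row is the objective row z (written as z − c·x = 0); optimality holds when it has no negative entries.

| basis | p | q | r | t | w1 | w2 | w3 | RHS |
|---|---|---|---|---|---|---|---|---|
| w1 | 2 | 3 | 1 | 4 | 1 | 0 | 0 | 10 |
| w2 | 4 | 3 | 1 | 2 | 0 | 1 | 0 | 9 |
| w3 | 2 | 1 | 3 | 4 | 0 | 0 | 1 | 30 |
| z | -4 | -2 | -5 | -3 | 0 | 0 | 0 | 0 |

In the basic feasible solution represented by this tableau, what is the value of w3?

w3 is basic (row 3); its value is the RHS of that row, 30.

30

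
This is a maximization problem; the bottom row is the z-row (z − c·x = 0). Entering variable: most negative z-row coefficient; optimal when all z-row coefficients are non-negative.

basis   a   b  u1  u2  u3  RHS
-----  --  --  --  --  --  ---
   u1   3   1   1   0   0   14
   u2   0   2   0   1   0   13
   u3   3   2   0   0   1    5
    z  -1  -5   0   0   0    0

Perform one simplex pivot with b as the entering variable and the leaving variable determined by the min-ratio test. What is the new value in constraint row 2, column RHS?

8

Ratio test on column b — row 1: 14/1 = 14; row 2: 13/2 = 13/2; row 3: 5/2 = 5/2. Minimum is 5/2 at row 3 (u3 leaves); pivot element 2.
Divide row 3 by 2; eliminate column b from the other rows.
Row 2 update in column RHS: 13 − 2·(5/2) = 8.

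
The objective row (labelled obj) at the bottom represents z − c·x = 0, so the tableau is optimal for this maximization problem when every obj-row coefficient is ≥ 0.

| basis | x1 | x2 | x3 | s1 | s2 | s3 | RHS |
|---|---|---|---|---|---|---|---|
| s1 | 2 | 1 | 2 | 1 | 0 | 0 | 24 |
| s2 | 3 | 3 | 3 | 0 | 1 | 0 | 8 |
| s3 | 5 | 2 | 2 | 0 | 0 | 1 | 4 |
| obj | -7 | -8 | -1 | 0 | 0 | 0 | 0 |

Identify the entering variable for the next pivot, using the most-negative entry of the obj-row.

x2

Negative obj-row entries: x1: -7, x2: -8, x3: -1.
The most negative is -8 in column x2, so x2 enters.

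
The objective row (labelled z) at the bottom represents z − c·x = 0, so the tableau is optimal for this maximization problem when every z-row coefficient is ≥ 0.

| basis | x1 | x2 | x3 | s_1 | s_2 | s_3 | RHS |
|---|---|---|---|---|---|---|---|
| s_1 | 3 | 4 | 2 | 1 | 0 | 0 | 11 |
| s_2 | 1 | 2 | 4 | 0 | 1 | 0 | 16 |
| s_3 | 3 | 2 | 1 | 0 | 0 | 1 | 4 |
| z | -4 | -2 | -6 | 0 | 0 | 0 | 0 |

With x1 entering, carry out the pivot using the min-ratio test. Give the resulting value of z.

Ratio test on column x1 — row 1: 11/3 = 11/3; row 2: 16/1 = 16; row 3: 4/3 = 4/3. Minimum is 4/3 at row 3 (s_3 leaves); pivot element 3.
Pivot on row 3; the z-row RHS becomes 0 − (-4)·(4/3) = 16/3.

16/3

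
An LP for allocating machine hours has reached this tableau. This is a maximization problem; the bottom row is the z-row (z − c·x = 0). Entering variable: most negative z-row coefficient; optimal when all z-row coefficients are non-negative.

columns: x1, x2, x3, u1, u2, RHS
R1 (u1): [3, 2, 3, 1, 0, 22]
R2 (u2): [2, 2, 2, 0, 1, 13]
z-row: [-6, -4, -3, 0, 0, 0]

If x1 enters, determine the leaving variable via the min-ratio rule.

u2

Column x1 entries and ratios — u1: 22/3 = 22/3; u2: 13/2 = 13/2.
Smallest ratio is 13/2 in the row of u2, so u2 leaves.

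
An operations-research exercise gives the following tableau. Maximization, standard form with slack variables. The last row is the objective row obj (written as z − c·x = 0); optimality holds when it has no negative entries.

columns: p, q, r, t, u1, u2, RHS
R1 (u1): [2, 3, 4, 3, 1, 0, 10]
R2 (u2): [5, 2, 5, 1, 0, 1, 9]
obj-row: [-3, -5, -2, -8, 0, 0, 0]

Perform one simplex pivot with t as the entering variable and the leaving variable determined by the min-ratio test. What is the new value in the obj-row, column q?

Ratio test on column t — row 1: 10/3 = 10/3; row 2: 9/1 = 9. Minimum is 10/3 at row 1 (u1 leaves); pivot element 3.
Divide row 1 by 3; eliminate column t from the other rows.
obj-row update in column q: -5 − (-8)·1 = 3.

3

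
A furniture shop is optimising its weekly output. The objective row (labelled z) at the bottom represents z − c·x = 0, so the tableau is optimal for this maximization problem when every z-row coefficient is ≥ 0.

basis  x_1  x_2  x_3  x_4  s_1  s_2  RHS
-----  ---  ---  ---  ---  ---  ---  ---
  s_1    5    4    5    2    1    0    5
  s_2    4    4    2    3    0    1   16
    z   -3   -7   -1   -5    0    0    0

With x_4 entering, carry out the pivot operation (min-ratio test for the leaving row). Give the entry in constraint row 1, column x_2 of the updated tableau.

2

Ratio test on column x_4 — row 1: 5/2 = 5/2; row 2: 16/3 = 16/3. Minimum is 5/2 at row 1 (s_1 leaves); pivot element 2.
Divide row 1 by 2; eliminate column x_4 from the other rows.
In the new row 1, the x_2 entry is the old entry divided by the pivot: 4/2 = 2.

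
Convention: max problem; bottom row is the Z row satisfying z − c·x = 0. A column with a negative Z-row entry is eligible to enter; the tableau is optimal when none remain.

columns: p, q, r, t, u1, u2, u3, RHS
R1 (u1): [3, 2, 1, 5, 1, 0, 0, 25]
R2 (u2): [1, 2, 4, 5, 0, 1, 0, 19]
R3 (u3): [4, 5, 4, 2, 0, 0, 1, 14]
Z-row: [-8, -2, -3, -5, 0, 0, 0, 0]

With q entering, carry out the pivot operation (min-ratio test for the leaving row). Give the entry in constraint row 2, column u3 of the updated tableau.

Ratio test on column q — row 1: 25/2 = 25/2; row 2: 19/2 = 19/2; row 3: 14/5 = 14/5. Minimum is 14/5 at row 3 (u3 leaves); pivot element 5.
Divide row 3 by 5; eliminate column q from the other rows.
Row 2 update in column u3: 0 − 2·(1/5) = -2/5.

-2/5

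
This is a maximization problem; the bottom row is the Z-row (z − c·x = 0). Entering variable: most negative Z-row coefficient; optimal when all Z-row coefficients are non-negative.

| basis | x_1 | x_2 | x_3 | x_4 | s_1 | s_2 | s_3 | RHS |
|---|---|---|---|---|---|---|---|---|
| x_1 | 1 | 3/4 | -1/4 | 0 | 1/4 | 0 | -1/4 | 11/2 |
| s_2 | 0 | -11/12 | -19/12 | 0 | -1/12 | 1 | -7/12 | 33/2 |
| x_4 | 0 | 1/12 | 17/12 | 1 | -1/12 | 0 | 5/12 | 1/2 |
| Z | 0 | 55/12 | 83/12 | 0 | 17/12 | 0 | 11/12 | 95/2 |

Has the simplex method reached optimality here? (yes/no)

yes

Every Z-row coefficient is ≥ 0, so the tableau is optimal.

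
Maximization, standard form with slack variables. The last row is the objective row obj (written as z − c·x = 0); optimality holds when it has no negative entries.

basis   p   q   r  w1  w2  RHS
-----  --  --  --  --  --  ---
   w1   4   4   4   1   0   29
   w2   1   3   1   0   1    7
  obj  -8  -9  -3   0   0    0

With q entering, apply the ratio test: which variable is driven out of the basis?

Column q entries and ratios — w1: 29/4 = 29/4; w2: 7/3 = 7/3.
Smallest ratio is 7/3 in the row of w2, so w2 leaves.

w2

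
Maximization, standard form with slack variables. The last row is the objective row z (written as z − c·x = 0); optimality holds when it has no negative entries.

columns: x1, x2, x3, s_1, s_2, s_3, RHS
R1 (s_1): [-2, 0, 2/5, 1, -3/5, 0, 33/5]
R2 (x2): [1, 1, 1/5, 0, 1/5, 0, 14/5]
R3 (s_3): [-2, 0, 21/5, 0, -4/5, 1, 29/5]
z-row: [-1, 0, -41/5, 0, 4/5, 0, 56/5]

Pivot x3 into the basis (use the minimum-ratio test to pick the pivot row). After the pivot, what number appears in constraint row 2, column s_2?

5/21

Ratio test on column x3 — row 1: (33/5)/(2/5) = 33/2; row 2: (14/5)/(1/5) = 14; row 3: (29/5)/(21/5) = 29/21. Minimum is 29/21 at row 3 (s_3 leaves); pivot element 21/5.
Divide row 3 by 21/5; eliminate column x3 from the other rows.
Row 2 update in column s_2: 1/5 − (1/5)·(-4/21) = 5/21.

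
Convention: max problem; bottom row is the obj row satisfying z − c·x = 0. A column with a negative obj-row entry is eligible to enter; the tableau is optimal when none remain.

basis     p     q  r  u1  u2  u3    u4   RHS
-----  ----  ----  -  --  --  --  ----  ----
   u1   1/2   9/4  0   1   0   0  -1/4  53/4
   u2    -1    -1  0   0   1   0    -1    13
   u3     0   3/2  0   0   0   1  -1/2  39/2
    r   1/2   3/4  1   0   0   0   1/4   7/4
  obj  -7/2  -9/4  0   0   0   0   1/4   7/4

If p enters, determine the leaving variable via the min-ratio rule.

r

Column p entries and ratios — u1: (53/4)/(1/2) = 53/2; u2: -1 ≤ 0, skip; u3: 0 ≤ 0, skip; r: (7/4)/(1/2) = 7/2.
Smallest ratio is 7/2 in the row of r, so r leaves.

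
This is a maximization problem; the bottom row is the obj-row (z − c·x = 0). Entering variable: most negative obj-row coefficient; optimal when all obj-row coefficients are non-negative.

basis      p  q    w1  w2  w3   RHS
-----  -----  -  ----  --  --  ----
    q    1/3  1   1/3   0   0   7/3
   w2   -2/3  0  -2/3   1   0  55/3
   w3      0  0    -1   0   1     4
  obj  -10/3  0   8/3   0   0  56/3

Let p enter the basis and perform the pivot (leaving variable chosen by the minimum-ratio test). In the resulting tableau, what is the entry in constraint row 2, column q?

2

Ratio test on column p — row 1: (7/3)/(1/3) = 7; row 2: entry -2/3 ≤ 0; row 3: entry 0 ≤ 0. Minimum is 7 at row 1 (q leaves); pivot element 1/3.
Divide row 1 by 1/3; eliminate column p from the other rows.
Row 2 update in column q: 0 − (-2/3)·3 = 2.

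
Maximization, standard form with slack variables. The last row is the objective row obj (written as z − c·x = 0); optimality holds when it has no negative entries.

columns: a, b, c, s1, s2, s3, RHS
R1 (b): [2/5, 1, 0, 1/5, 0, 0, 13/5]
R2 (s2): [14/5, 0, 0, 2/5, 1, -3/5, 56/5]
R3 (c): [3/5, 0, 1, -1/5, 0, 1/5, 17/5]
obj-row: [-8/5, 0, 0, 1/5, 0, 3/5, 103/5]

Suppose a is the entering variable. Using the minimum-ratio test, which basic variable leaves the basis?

s2

Column a entries and ratios — b: (13/5)/(2/5) = 13/2; s2: (56/5)/(14/5) = 4; c: (17/5)/(3/5) = 17/3.
Smallest ratio is 4 in the row of s2, so s2 leaves.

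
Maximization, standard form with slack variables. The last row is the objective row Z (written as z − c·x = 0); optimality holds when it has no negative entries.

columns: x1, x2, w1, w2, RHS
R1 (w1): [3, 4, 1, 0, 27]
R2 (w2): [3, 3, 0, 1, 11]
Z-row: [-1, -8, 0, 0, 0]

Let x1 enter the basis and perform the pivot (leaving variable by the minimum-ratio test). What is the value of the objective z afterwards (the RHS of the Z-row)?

11/3

Ratio test on column x1 — row 1: 27/3 = 9; row 2: 11/3 = 11/3. Minimum is 11/3 at row 2 (w2 leaves); pivot element 3.
Pivot on row 2; the Z-row RHS becomes 0 − (-1)·(11/3) = 11/3.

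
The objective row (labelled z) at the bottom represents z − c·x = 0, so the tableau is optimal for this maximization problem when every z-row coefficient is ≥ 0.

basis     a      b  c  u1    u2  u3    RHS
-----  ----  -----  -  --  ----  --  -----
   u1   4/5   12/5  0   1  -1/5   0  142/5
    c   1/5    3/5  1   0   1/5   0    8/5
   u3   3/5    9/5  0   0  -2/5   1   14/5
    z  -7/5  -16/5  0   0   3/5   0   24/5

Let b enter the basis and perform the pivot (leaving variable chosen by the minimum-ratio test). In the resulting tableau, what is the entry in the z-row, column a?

-1/3

Ratio test on column b — row 1: (142/5)/(12/5) = 71/6; row 2: (8/5)/(3/5) = 8/3; row 3: (14/5)/(9/5) = 14/9. Minimum is 14/9 at row 3 (u3 leaves); pivot element 9/5.
Divide row 3 by 9/5; eliminate column b from the other rows.
z-row update in column a: -7/5 − (-16/5)·(1/3) = -1/3.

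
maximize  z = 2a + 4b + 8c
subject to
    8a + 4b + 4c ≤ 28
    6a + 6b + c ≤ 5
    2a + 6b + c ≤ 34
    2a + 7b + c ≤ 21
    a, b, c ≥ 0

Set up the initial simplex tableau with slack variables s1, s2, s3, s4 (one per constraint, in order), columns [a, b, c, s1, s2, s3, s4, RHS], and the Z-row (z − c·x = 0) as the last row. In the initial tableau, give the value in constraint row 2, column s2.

Slack s2 belongs to constraint 2; its column is the unit vector e_2, so the entry in row 2 is 1.

1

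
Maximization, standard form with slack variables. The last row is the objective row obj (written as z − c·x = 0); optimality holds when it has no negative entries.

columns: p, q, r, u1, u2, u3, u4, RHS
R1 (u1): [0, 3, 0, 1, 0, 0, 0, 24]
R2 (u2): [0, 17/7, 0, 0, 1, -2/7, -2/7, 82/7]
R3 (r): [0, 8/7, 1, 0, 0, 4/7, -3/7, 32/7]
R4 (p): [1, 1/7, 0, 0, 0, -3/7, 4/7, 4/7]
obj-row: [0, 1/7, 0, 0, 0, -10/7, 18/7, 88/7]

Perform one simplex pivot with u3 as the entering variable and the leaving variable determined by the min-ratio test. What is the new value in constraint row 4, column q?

Ratio test on column u3 — row 1: entry 0 ≤ 0; row 2: entry -2/7 ≤ 0; row 3: (32/7)/(4/7) = 8; row 4: entry -3/7 ≤ 0. Minimum is 8 at row 3 (r leaves); pivot element 4/7.
Divide row 3 by 4/7; eliminate column u3 from the other rows.
Row 4 update in column q: 1/7 − (-3/7)·2 = 1.

1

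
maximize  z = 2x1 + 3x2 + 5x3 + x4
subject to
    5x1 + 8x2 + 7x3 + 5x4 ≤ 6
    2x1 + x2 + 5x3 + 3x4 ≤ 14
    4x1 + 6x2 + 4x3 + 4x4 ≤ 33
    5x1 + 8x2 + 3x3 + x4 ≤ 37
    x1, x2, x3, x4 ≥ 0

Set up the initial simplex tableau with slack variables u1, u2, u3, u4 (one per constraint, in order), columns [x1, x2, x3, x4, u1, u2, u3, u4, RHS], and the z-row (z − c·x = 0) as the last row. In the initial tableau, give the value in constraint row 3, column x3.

4

Constraint 3 has coefficient 4 on x3.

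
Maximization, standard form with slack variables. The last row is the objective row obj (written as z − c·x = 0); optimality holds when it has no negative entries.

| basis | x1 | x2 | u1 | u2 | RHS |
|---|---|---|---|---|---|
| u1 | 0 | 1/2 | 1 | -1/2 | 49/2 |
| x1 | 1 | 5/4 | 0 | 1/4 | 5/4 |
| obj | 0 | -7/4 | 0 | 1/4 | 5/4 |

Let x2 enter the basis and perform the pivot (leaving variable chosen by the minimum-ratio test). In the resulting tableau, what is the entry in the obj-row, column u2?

Ratio test on column x2 — row 1: (49/2)/(1/2) = 49; row 2: (5/4)/(5/4) = 1. Minimum is 1 at row 2 (x1 leaves); pivot element 5/4.
Divide row 2 by 5/4; eliminate column x2 from the other rows.
obj-row update in column u2: 1/4 − (-7/4)·(1/5) = 3/5.

3/5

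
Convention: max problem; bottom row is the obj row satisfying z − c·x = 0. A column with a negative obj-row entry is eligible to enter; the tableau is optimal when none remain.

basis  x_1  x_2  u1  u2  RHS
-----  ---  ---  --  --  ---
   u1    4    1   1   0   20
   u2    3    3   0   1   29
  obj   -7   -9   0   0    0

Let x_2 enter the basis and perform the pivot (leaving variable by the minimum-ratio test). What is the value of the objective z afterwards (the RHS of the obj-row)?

87

Ratio test on column x_2 — row 1: 20/1 = 20; row 2: 29/3 = 29/3. Minimum is 29/3 at row 2 (u2 leaves); pivot element 3.
Pivot on row 2; the obj-row RHS becomes 0 − (-9)·(29/3) = 87.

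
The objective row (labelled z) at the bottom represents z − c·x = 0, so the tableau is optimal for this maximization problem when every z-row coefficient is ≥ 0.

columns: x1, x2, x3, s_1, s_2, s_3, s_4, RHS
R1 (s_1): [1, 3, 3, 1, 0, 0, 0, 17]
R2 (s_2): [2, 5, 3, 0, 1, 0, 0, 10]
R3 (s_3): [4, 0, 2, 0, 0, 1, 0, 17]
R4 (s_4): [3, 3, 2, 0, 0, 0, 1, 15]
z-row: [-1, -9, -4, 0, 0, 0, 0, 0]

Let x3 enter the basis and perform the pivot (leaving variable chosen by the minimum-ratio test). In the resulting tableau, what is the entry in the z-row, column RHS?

40/3

Ratio test on column x3 — row 1: 17/3 = 17/3; row 2: 10/3 = 10/3; row 3: 17/2 = 17/2; row 4: 15/2 = 15/2. Minimum is 10/3 at row 2 (s_2 leaves); pivot element 3.
Divide row 2 by 3; eliminate column x3 from the other rows.
z-row update in column RHS: 0 − (-4)·(10/3) = 40/3.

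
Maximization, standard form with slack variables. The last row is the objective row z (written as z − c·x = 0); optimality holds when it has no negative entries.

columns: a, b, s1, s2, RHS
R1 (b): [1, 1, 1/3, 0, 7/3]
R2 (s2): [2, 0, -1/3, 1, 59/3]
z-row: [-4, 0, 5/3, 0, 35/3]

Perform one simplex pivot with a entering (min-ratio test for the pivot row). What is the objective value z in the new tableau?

21

Ratio test on column a — row 1: (7/3)/1 = 7/3; row 2: (59/3)/2 = 59/6. Minimum is 7/3 at row 1 (b leaves); pivot element 1.
Pivot on row 1; the z-row RHS becomes 35/3 − (-4)·(7/3) = 21.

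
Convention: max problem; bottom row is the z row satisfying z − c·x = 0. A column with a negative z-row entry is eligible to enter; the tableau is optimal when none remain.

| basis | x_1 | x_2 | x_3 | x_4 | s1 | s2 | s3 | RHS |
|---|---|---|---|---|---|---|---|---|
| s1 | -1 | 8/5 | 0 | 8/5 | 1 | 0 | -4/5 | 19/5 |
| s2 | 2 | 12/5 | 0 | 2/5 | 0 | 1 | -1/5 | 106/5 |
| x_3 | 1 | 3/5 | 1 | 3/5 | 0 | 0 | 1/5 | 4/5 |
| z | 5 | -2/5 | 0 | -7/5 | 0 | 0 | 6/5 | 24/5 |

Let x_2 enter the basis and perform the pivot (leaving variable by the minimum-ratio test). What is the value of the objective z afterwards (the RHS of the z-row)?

16/3

Ratio test on column x_2 — row 1: (19/5)/(8/5) = 19/8; row 2: (106/5)/(12/5) = 53/6; row 3: (4/5)/(3/5) = 4/3. Minimum is 4/3 at row 3 (x_3 leaves); pivot element 3/5.
Pivot on row 3; the z-row RHS becomes 24/5 − (-2/5)·(4/3) = 16/3.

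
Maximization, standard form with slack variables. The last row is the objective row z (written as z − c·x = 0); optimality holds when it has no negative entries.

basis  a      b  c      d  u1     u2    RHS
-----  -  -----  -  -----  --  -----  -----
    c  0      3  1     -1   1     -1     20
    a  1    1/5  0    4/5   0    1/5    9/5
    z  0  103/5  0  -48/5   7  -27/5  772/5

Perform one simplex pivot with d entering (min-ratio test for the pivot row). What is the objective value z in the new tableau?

Ratio test on column d — row 1: entry -1 ≤ 0; row 2: (9/5)/(4/5) = 9/4. Minimum is 9/4 at row 2 (a leaves); pivot element 4/5.
Pivot on row 2; the z-row RHS becomes 772/5 − (-48/5)·(9/4) = 176.

176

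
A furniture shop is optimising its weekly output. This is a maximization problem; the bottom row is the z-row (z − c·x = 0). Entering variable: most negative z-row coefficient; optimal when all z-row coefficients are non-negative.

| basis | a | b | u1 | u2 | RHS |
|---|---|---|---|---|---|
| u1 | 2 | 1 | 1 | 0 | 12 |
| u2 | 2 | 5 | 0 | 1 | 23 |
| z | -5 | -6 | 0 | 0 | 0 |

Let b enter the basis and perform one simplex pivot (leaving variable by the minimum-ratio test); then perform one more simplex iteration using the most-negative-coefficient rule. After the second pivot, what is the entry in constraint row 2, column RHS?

11/4

Ratio test on column b — row 1: 12/1 = 12; row 2: 23/5 = 23/5. Minimum is 23/5 at row 2 (u2 leaves); pivot element 5.
Divide row 2 by 5; eliminate column b from the other rows.
Second iteration: most negative z-row entry is -13/5 in column a, so a enters.
Ratio test on column a — row 1: (37/5)/(8/5) = 37/8; row 2: (23/5)/(2/5) = 23/2. Minimum is 37/8 at row 1 (u1 leaves); pivot element 8/5.
Divide row 1 by 8/5; eliminate column a from the other rows.
After both pivots, the entry at constraint row 2, column RHS is 11/4.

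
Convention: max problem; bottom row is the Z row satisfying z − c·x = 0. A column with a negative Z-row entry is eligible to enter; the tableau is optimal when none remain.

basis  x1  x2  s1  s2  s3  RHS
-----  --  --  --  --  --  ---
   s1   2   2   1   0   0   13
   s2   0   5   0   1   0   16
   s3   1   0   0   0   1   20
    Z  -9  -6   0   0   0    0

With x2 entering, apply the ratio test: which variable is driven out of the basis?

s2

Column x2 entries and ratios — s1: 13/2 = 13/2; s2: 16/5 = 16/5; s3: 0 ≤ 0, skip.
Smallest ratio is 16/5 in the row of s2, so s2 leaves.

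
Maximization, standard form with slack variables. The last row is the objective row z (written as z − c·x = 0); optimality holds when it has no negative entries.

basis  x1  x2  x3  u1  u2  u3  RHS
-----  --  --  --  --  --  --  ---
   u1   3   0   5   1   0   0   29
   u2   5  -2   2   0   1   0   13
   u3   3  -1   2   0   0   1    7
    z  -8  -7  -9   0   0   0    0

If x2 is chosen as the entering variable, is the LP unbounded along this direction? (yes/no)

Every constraint-row entry in column x2 is ≤ 0, so increasing x2 is unbounded.

yes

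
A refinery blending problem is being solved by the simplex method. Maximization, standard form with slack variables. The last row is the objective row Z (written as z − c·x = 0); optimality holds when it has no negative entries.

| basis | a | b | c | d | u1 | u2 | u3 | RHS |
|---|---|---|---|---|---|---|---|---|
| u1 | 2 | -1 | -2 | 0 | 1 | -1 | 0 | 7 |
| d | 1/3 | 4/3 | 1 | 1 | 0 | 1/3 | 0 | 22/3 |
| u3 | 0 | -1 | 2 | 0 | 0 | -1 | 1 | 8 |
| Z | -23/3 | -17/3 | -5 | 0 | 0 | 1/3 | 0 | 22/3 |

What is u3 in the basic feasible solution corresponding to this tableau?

8

u3 is basic (row 3); its value is the RHS of that row, 8.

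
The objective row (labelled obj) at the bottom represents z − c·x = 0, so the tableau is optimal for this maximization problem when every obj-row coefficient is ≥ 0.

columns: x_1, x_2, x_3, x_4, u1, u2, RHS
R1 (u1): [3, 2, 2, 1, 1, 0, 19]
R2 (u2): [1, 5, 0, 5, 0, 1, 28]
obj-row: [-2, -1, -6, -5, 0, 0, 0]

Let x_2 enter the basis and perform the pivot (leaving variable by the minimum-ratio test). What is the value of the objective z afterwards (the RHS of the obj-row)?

28/5

Ratio test on column x_2 — row 1: 19/2 = 19/2; row 2: 28/5 = 28/5. Minimum is 28/5 at row 2 (u2 leaves); pivot element 5.
Pivot on row 2; the obj-row RHS becomes 0 − (-1)·(28/5) = 28/5.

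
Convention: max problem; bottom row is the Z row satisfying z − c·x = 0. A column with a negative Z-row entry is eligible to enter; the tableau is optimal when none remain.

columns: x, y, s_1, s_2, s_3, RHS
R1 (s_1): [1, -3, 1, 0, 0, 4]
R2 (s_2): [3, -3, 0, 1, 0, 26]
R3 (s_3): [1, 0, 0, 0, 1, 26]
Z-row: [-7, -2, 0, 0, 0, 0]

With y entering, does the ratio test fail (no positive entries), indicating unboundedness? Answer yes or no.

Every constraint-row entry in column y is ≤ 0, so increasing y is unbounded.

yes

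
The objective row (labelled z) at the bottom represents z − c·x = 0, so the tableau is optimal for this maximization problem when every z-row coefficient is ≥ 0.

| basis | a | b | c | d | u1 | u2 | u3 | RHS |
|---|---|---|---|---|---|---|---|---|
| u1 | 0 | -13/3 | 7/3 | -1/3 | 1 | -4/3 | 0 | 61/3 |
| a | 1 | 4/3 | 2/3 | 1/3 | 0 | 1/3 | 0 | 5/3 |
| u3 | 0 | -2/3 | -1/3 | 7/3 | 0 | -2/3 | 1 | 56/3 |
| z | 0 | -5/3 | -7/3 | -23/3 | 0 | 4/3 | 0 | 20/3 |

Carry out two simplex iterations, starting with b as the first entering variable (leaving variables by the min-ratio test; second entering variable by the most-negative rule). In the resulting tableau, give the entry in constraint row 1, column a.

Ratio test on column b — row 1: entry -13/3 ≤ 0; row 2: (5/3)/(4/3) = 5/4; row 3: entry -2/3 ≤ 0. Minimum is 5/4 at row 2 (a leaves); pivot element 4/3.
Divide row 2 by 4/3; eliminate column b from the other rows.
Second iteration: most negative z-row entry is -29/4 in column d, so d enters.
Ratio test on column d — row 1: (103/4)/(3/4) = 103/3; row 2: (5/4)/(1/4) = 5; row 3: (39/2)/(5/2) = 39/5. Minimum is 5 at row 2 (b leaves); pivot element 1/4.
Divide row 2 by 1/4; eliminate column d from the other rows.
After both pivots, the entry at constraint row 1, column a is 1.

1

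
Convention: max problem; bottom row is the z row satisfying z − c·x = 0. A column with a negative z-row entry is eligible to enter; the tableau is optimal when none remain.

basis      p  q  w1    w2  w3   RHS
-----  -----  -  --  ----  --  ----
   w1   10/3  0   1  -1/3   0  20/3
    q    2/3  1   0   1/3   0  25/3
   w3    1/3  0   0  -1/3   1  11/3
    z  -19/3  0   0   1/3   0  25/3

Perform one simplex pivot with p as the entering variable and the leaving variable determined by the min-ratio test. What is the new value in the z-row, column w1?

Ratio test on column p — row 1: (20/3)/(10/3) = 2; row 2: (25/3)/(2/3) = 25/2; row 3: (11/3)/(1/3) = 11. Minimum is 2 at row 1 (w1 leaves); pivot element 10/3.
Divide row 1 by 10/3; eliminate column p from the other rows.
z-row update in column w1: 0 − (-19/3)·(3/10) = 19/10.

19/10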